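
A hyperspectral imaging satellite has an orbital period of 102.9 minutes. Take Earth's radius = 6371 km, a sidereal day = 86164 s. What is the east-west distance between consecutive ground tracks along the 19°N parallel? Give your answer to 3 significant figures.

T = 102.9 min = 6174.0 s.
Node shift per orbit = (6174.0/86164) × 360° = 25.80°.
Equatorial spacing = 25.80 × 111.2 km/° = 2868 km.
At 19° latitude, spacing = 2868 × cos(19°) = 2712 km.

2710 km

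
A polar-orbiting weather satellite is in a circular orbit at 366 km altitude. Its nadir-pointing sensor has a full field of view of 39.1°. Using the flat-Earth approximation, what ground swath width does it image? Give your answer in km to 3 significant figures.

Half-angle = 39.1°/2 = 19.55°.
Swath width ≈ 2h·tan(θ/2) = 2 × 366 × tan(19.55°) = 259.9 km.

260 km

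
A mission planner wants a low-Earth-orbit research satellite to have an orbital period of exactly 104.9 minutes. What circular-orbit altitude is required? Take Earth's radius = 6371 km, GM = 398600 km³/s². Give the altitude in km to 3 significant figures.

997 km

T = 104.9 min = 6294.0 s.
From T = 2π√(a³/μ): a = (μ T²/4π²)^(1/3) = (398600 × 6294.0² / 4π²)^(1/3) = 7368 km.
Altitude h = a − R = 7368 − 6371 = 997 km.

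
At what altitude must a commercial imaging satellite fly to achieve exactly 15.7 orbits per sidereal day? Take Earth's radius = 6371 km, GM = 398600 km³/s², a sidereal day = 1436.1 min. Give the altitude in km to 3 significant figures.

354 km

Required period T = 86166 / 15.7 = 5488.3 s.
From T = 2π√(a³/μ): a = (μ T²/4π²)^(1/3) = (398600 × 5488.3² / 4π²)^(1/3) = 6725 km.
Altitude h = a − R = 6725 − 6371 = 354 km.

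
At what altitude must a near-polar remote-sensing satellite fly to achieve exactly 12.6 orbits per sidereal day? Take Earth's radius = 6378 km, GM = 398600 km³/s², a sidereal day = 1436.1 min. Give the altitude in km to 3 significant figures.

Required period T = 86166 / 12.6 = 6838.6 s.
From T = 2π√(a³/μ): a = (μ T²/4π²)^(1/3) = (398600 × 6838.6² / 4π²)^(1/3) = 7787 km.
Altitude h = a − R = 7787 − 6378 = 1409 km.

1410 km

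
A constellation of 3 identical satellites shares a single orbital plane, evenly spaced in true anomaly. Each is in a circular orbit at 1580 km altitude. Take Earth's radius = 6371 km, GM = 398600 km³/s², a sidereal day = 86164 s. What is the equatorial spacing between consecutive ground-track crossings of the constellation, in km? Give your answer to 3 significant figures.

Semi-major axis a = 6371 + 1580 = 7951 km. Period T = 2π√(a³/μ) = 2π√(7951³/398600) = 7055.8 s = 117.60 min.
Single-satellite node shift = (7055.8/86164) × 360° = 29.48°.
With 3 satellites evenly phased, successive equator crossings are 29.48/3 = 9.827° apart.
That is 9.827 × 111.2 = 1093 km at the equator.

1090 km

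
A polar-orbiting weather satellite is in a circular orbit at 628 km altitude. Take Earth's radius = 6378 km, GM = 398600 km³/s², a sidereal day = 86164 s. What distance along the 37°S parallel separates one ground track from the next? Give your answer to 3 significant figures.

Semi-major axis a = 6378 + 628 = 7006 km. Period T = 2π√(a³/μ) = 2π√(7006³/398600) = 5836.0 s = 97.27 min.
Node shift per orbit = (5836.0/86164) × 360° = 24.38°.
Equatorial spacing = 24.38 × 111.3 km/° = 2714 km.
At 37° latitude, spacing = 2714 × cos(37°) = 2168 km.

2170 km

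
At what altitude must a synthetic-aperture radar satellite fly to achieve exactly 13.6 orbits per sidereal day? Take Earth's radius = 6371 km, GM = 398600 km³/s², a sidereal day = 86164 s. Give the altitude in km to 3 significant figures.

Required period T = 86164 / 13.6 = 6335.6 s.
From T = 2π√(a³/μ): a = (μ T²/4π²)^(1/3) = (398600 × 6335.6² / 4π²)^(1/3) = 7400 km.
Altitude h = a − R = 7400 − 6371 = 1029 km.

1030 km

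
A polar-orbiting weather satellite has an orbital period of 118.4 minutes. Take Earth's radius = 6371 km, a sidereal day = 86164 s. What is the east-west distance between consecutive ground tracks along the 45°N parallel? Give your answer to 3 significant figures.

T = 118.4 min = 7104.0 s.
Node shift per orbit = (7104.0/86164) × 360° = 29.68°.
Equatorial spacing = 29.68 × 111.2 km/° = 3300 km.
At 45° latitude, spacing = 3300 × cos(45°) = 2334 km.

2330 km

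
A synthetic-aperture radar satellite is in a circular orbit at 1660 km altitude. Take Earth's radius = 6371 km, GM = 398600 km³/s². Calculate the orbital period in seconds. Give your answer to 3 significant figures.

7160 seconds

Semi-major axis a = 6371 + 1660 = 8031 km. Period T = 2π√(a³/μ) = 2π√(8031³/398600) = 7162.5 s = 119.38 min.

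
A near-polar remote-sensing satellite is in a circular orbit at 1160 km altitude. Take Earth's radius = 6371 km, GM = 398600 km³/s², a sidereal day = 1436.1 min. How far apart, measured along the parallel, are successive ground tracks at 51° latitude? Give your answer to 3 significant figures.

1900 km

Semi-major axis a = 6371 + 1160 = 7531 km. Period T = 2π√(a³/μ) = 2π√(7531³/398600) = 6504.1 s = 108.40 min.
Node shift per orbit = (6504.1/86166) × 360° = 27.17°.
Equatorial spacing = 27.17 × 111.2 km/° = 3022 km.
At 51° latitude, spacing = 3022 × cos(51°) = 1902 km.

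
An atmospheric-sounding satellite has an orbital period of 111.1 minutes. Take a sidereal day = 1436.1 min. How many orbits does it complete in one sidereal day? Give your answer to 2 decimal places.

T = 111.1 min = 6666.0 s.
Orbits per sidereal day = 86166 / 6666.0 = 12.926.

12.93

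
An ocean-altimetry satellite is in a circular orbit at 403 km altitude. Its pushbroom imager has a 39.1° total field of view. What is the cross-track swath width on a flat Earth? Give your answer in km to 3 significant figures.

Half-angle = 39.1°/2 = 19.55°.
Swath width ≈ 2h·tan(θ/2) = 2 × 403 × tan(19.55°) = 286.2 km.

286 km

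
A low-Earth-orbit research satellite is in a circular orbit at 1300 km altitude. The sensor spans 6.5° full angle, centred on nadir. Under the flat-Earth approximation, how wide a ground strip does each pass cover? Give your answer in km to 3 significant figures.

Half-angle = 6.5°/2 = 3.25°.
Swath width ≈ 2h·tan(θ/2) = 2 × 1300 × tan(3.25°) = 147.6 km.

148 km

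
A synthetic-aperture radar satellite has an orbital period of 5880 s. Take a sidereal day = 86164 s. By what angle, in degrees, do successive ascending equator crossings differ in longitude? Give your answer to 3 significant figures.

During one orbit Earth rotates (5880.0 / 86164) × 360° = 24.57°.

24.6°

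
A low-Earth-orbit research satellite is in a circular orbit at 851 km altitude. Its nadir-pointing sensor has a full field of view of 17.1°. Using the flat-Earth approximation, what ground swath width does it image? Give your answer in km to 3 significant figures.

Half-angle = 17.1°/2 = 8.55°.
Swath width ≈ 2h·tan(θ/2) = 2 × 851 × tan(8.55°) = 255.9 km.

256 km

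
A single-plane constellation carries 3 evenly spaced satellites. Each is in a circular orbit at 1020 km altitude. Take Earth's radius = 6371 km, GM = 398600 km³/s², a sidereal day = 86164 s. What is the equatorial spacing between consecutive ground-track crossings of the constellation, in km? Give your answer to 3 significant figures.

Semi-major axis a = 6371 + 1020 = 7391 km. Period T = 2π√(a³/μ) = 2π√(7391³/398600) = 6323.6 s = 105.39 min.
Single-satellite node shift = (6323.6/86164) × 360° = 26.42°.
With 3 satellites evenly phased, successive equator crossings are 26.42/3 = 8.807° apart.
That is 8.807 × 111.2 = 979 km at the equator.

979 km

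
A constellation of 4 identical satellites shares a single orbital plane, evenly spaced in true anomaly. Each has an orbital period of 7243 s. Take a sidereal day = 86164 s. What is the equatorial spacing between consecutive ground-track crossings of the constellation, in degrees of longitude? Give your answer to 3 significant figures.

7.57°

Single-satellite node shift = (7243.0/86164) × 360° = 30.26°.
With 4 satellites evenly phased, successive equator crossings are 30.26/4 = 7.565° apart.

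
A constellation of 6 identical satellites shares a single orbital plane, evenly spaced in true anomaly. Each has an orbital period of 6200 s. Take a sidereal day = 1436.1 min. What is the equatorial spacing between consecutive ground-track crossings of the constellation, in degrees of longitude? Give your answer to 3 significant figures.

Single-satellite node shift = (6200.0/86166) × 360° = 25.90°.
With 6 satellites evenly phased, successive equator crossings are 25.90/6 = 4.317° apart.

4.32°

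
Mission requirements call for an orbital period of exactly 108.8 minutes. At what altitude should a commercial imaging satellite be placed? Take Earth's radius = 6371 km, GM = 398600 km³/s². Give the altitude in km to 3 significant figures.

T = 108.8 min = 6528.0 s.
From T = 2π√(a³/μ): a = (μ T²/4π²)^(1/3) = (398600 × 6528.0² / 4π²)^(1/3) = 7549 km.
Altitude h = a − R = 7549 − 6371 = 1178 km.

1180 km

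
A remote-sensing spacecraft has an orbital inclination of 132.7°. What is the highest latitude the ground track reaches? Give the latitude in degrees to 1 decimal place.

47.3°

Retrograde orbit: the ground track reaches ±(180° − i) = ±(180 − 132.7) = ±47.3°.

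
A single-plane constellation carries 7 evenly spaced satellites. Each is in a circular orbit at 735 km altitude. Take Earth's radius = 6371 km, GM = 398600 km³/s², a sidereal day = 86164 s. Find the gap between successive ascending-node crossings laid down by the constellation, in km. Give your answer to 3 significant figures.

Semi-major axis a = 6371 + 735 = 7106 km. Period T = 2π√(a³/μ) = 2π√(7106³/398600) = 5961.4 s = 99.36 min.
Single-satellite node shift = (5961.4/86164) × 360° = 24.91°.
With 7 satellites evenly phased, successive equator crossings are 24.91/7 = 3.558° apart.
That is 3.558 × 111.2 = 396 km at the equator.

396 km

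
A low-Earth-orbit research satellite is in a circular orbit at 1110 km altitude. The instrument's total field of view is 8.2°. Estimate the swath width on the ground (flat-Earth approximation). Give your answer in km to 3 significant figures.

Half-angle = 8.2°/2 = 4.1°.
Swath width ≈ 2h·tan(θ/2) = 2 × 1110 × tan(4.1°) = 159.1 km.

159 km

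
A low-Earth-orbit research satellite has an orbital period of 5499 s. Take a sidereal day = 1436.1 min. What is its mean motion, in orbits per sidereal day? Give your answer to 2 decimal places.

Orbits per sidereal day = 86166 / 5499.0 = 15.669.

15.67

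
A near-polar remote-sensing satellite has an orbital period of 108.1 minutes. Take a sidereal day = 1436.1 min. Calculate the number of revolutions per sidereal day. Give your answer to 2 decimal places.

13.28

T = 108.1 min = 6486.0 s.
Orbits per sidereal day = 86166 / 6486.0 = 13.285.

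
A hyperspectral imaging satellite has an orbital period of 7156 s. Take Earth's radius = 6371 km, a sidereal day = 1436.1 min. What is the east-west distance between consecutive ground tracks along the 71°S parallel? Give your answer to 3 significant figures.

1080 km

Node shift per orbit = (7156.0/86166) × 360° = 29.90°.
Equatorial spacing = 29.90 × 111.2 km/° = 3324 km.
At 71° latitude, spacing = 3324 × cos(71°) = 1082 km.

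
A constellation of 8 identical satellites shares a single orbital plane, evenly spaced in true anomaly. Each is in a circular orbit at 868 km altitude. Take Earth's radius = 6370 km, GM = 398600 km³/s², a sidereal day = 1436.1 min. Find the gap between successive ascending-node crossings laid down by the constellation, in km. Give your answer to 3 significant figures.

Semi-major axis a = 6370 + 868 = 7238 km. Period T = 2π√(a³/μ) = 2π√(7238³/398600) = 6128.3 s = 102.14 min.
Single-satellite node shift = (6128.3/86166) × 360° = 25.60°.
With 8 satellites evenly phased, successive equator crossings are 25.60/8 = 3.200° apart.
That is 3.200 × 111.2 = 356 km at the equator.

356 km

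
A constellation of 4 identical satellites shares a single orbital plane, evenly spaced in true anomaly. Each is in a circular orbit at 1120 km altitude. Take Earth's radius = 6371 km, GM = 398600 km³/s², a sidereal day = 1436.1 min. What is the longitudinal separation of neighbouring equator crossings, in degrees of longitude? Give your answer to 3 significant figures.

6.74°

Semi-major axis a = 6371 + 1120 = 7491 km. Period T = 2π√(a³/μ) = 2π√(7491³/398600) = 6452.4 s = 107.54 min.
Single-satellite node shift = (6452.4/86166) × 360° = 26.96°.
With 4 satellites evenly phased, successive equator crossings are 26.96/4 = 6.739° apart.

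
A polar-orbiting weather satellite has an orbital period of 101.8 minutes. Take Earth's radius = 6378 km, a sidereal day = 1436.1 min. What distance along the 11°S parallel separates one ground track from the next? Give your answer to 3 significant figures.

2790 km

T = 101.8 min = 6108.0 s.
Node shift per orbit = (6108.0/86166) × 360° = 25.52°.
Equatorial spacing = 25.52 × 111.3 km/° = 2841 km.
At 11° latitude, spacing = 2841 × cos(11°) = 2789 km.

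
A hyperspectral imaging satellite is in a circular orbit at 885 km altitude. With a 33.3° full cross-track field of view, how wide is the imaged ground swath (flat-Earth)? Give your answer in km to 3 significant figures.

Half-angle = 33.3°/2 = 16.65°.
Swath width ≈ 2h·tan(θ/2) = 2 × 885 × tan(16.65°) = 529.3 km.

529 km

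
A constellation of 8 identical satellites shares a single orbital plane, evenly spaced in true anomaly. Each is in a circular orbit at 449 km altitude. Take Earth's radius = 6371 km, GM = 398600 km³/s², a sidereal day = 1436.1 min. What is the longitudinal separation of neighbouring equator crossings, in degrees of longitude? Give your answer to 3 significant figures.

2.93°

Semi-major axis a = 6371 + 449 = 6820 km. Period T = 2π√(a³/μ) = 2π√(6820³/398600) = 5605.2 s = 93.42 min.
Single-satellite node shift = (5605.2/86166) × 360° = 23.42°.
With 8 satellites evenly phased, successive equator crossings are 23.42/8 = 2.927° apart.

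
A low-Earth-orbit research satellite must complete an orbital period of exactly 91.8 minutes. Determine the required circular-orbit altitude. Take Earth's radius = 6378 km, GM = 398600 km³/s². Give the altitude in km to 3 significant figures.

T = 91.8 min = 5508.0 s.
From T = 2π√(a³/μ): a = (μ T²/4π²)^(1/3) = (398600 × 5508.0² / 4π²)^(1/3) = 6741 km.
Altitude h = a − R = 6741 − 6378 = 363 km.

363 km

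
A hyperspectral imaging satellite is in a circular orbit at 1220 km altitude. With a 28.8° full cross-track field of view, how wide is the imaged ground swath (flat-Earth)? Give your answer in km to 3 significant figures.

Half-angle = 28.8°/2 = 14.4°.
Swath width ≈ 2h·tan(θ/2) = 2 × 1220 × tan(14.4°) = 626.5 km.

626 km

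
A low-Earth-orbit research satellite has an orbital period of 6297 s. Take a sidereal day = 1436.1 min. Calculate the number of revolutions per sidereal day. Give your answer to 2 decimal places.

Orbits per sidereal day = 86166 / 6297.0 = 13.684.

13.68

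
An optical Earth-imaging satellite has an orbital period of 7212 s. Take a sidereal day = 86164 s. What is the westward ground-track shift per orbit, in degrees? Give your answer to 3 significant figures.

30.1°

During one orbit Earth rotates (7212.0 / 86164) × 360° = 30.13°.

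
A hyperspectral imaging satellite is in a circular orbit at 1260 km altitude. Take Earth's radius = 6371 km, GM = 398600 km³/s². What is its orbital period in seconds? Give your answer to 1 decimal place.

6634.1 seconds

Semi-major axis a = 6371 + 1260 = 7631 km. Period T = 2π√(a³/μ) = 2π√(7631³/398600) = 6634.1 s = 110.57 min.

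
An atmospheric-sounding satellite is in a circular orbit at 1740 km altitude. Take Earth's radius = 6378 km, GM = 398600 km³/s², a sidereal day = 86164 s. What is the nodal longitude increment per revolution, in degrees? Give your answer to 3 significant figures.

30.4°

Semi-major axis a = 6378 + 1740 = 8118 km. Period T = 2π√(a³/μ) = 2π√(8118³/398600) = 7279.2 s = 121.32 min.
During one orbit Earth rotates (7279.2 / 86164) × 360° = 30.41°.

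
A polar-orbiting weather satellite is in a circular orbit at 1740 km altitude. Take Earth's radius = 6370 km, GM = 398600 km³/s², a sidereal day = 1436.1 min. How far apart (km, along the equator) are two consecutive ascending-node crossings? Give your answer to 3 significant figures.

3380 km

Semi-major axis a = 6370 + 1740 = 8110 km. Period T = 2π√(a³/μ) = 2π√(8110³/398600) = 7268.5 s = 121.14 min.
During one orbit Earth rotates (7268.5 / 86166) × 360° = 30.37°.
At the equator that is 30.37° × (2π·6370/360) km/° = 30.37 × 111.2 = 3376 km.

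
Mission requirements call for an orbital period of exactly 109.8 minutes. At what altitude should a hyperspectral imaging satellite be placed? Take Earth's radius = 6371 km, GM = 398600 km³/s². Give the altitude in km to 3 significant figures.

1220 km

T = 109.8 min = 6588.0 s.
From T = 2π√(a³/μ): a = (μ T²/4π²)^(1/3) = (398600 × 6588.0² / 4π²)^(1/3) = 7596 km.
Altitude h = a − R = 7596 − 6371 = 1225 km.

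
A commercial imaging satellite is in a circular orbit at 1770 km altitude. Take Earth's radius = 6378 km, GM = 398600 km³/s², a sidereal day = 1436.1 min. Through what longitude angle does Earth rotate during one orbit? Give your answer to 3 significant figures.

Semi-major axis a = 6378 + 1770 = 8148 km. Period T = 2π√(a³/μ) = 2π√(8148³/398600) = 7319.6 s = 121.99 min.
During one orbit Earth rotates (7319.6 / 86166) × 360° = 30.58°.

30.6°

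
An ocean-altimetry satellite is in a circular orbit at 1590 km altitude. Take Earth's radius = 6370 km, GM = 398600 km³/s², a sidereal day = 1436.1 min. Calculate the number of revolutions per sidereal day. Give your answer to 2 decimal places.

12.19

Semi-major axis a = 6370 + 1590 = 7960 km. Period T = 2π√(a³/μ) = 2π√(7960³/398600) = 7067.7 s = 117.80 min.
Orbits per sidereal day = 86166 / 7067.7 = 12.191.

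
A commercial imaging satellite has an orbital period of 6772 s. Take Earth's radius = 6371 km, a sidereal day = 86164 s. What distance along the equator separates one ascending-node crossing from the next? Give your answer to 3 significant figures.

3150 km

During one orbit Earth rotates (6772.0 / 86164) × 360° = 28.29°.
At the equator that is 28.29° × (2π·6371/360) km/° = 28.29 × 111.2 = 3146 km.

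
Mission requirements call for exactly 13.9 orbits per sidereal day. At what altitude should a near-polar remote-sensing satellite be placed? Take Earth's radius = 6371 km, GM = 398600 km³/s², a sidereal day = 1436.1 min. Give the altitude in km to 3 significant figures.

923 km

Required period T = 86166 / 13.9 = 6199.0 s.
From T = 2π√(a³/μ): a = (μ T²/4π²)^(1/3) = (398600 × 6199.0² / 4π²)^(1/3) = 7294 km.
Altitude h = a − R = 7294 − 6371 = 923 km.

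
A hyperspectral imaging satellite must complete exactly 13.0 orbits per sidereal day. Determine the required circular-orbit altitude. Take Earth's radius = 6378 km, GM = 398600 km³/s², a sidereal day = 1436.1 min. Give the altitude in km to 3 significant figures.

1250 km

Required period T = 86166 / 13.0 = 6628.2 s.
From T = 2π√(a³/μ): a = (μ T²/4π²)^(1/3) = (398600 × 6628.2² / 4π²)^(1/3) = 7626 km.
Altitude h = a − R = 7626 − 6378 = 1248 km.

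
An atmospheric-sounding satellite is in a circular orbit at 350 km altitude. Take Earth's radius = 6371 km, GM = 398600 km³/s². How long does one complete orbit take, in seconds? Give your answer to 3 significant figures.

Semi-major axis a = 6371 + 350 = 6721 km. Period T = 2π√(a³/μ) = 2π√(6721³/398600) = 5483.6 s = 91.39 min.

5480 seconds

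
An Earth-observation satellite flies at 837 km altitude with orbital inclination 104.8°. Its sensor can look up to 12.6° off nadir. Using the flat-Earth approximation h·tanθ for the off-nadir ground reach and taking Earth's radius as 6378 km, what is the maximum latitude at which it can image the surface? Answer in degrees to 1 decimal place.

Retrograde orbit: the ground track reaches ±(180° − i) = ±(180 − 104.8) = ±75.2°.
Sensor half-swath on the ground ≈ 837·tan(12.6°) = 187 km = 1.68° of latitude.
Maximum observable latitude ≈ 75.2 + 1.68 = 76.9°.

76.9°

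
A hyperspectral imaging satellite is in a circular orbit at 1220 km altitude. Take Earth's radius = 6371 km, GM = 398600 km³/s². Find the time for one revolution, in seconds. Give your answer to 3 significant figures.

Semi-major axis a = 6371 + 1220 = 7591 km. Period T = 2π√(a³/μ) = 2π√(7591³/398600) = 6582.0 s = 109.70 min.

6580 seconds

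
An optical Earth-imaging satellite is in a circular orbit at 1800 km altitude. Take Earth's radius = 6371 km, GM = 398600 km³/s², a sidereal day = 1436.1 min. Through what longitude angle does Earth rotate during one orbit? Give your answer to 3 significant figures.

Semi-major axis a = 6371 + 1800 = 8171 km. Period T = 2π√(a³/μ) = 2π√(8171³/398600) = 7350.6 s = 122.51 min.
During one orbit Earth rotates (7350.6 / 86166) × 360° = 30.71°.

30.7°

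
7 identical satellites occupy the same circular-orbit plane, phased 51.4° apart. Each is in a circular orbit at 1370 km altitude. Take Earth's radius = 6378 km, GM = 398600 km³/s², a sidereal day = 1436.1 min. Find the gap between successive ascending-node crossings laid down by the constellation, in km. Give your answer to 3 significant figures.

Semi-major axis a = 6378 + 1370 = 7748 km. Period T = 2π√(a³/μ) = 2π√(7748³/398600) = 6787.3 s = 113.12 min.
Single-satellite node shift = (6787.3/86166) × 360° = 28.36°.
With 7 satellites evenly phased, successive equator crossings are 28.36/7 = 4.051° apart.
That is 4.051 × 111.3 = 451 km at the equator.

451 km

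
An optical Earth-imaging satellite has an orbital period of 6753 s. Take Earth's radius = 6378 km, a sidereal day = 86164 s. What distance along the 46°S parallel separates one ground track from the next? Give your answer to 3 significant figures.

Node shift per orbit = (6753.0/86164) × 360° = 28.21°.
Equatorial spacing = 28.21 × 111.3 km/° = 3141 km.
At 46° latitude, spacing = 3141 × cos(46°) = 2182 km.

2180 km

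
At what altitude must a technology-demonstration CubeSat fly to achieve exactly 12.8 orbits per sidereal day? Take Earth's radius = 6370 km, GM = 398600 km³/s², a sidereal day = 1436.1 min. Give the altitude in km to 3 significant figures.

Required period T = 86166 / 12.8 = 6731.7 s.
From T = 2π√(a³/μ): a = (μ T²/4π²)^(1/3) = (398600 × 6731.7² / 4π²)^(1/3) = 7706 km.
Altitude h = a − R = 7706 − 6370 = 1336 km.

1340 km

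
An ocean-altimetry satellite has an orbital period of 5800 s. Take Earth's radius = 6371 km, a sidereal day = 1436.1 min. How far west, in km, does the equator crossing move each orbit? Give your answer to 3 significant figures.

During one orbit Earth rotates (5800.0 / 86166) × 360° = 24.23°.
At the equator that is 24.23° × (2π·6371/360) km/° = 24.23 × 111.2 = 2695 km.

2690 km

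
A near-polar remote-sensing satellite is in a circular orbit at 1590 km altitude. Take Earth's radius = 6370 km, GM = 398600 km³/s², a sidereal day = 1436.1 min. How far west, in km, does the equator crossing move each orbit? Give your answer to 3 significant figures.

Semi-major axis a = 6370 + 1590 = 7960 km. Period T = 2π√(a³/μ) = 2π√(7960³/398600) = 7067.7 s = 117.80 min.
During one orbit Earth rotates (7067.7 / 86166) × 360° = 29.53°.
At the equator that is 29.53° × (2π·6370/360) km/° = 29.53 × 111.2 = 3283 km.

3280 km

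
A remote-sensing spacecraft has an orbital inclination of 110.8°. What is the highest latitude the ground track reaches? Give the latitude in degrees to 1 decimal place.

69.2°

Retrograde orbit: the ground track reaches ±(180° − i) = ±(180 − 110.8) = ±69.2°.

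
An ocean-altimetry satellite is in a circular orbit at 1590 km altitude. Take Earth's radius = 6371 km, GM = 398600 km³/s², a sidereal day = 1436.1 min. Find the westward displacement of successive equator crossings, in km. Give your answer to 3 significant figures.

3280 km

Semi-major axis a = 6371 + 1590 = 7961 km. Period T = 2π√(a³/μ) = 2π√(7961³/398600) = 7069.1 s = 117.82 min.
During one orbit Earth rotates (7069.1 / 86166) × 360° = 29.53°.
At the equator that is 29.53° × (2π·6371/360) km/° = 29.53 × 111.2 = 3284 km.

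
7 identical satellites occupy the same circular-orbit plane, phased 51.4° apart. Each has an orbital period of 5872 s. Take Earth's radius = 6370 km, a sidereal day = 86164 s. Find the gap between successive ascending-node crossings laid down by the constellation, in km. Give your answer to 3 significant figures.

Single-satellite node shift = (5872.0/86164) × 360° = 24.53°.
With 7 satellites evenly phased, successive equator crossings are 24.53/7 = 3.505° apart.
That is 3.505 × 111.2 = 390 km at the equator.

390 km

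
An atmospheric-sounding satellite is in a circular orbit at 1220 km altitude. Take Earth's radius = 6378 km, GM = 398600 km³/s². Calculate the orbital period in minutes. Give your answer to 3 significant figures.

Semi-major axis a = 6378 + 1220 = 7598 km. Period T = 2π√(a³/μ) = 2π√(7598³/398600) = 6591.1 s = 109.85 min.

110 min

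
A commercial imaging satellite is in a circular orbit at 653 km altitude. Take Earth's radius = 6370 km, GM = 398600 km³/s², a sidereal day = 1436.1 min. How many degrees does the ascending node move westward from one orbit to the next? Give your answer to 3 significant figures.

24.5°

Semi-major axis a = 6370 + 653 = 7023 km. Period T = 2π√(a³/μ) = 2π√(7023³/398600) = 5857.3 s = 97.62 min.
During one orbit Earth rotates (5857.3 / 86166) × 360° = 24.47°.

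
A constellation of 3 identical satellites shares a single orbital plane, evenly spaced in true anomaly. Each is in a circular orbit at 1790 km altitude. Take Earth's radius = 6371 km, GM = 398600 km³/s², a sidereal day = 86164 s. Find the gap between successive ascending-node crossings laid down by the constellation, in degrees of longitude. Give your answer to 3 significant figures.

10.2°

Semi-major axis a = 6371 + 1790 = 8161 km. Period T = 2π√(a³/μ) = 2π√(8161³/398600) = 7337.1 s = 122.29 min.
Single-satellite node shift = (7337.1/86164) × 360° = 30.66°.
With 3 satellites evenly phased, successive equator crossings are 30.66/3 = 10.218° apart.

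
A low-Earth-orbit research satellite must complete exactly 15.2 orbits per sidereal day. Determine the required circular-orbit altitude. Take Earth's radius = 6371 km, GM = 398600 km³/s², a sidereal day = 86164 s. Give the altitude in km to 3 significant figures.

Required period T = 86164 / 15.2 = 5668.7 s.
From T = 2π√(a³/μ): a = (μ T²/4π²)^(1/3) = (398600 × 5668.7² / 4π²)^(1/3) = 6871 km.
Altitude h = a − R = 6871 − 6371 = 500 km.

500 km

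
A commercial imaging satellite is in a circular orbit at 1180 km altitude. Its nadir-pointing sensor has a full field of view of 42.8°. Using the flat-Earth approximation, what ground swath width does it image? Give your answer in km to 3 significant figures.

925 km

Half-angle = 42.8°/2 = 21.4°.
Swath width ≈ 2h·tan(θ/2) = 2 × 1180 × tan(21.4°) = 924.9 km.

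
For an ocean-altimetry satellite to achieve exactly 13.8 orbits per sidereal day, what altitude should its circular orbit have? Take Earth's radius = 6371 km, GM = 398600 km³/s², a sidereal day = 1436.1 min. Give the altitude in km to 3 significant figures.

958 km

Required period T = 86166 / 13.8 = 6243.9 s.
From T = 2π√(a³/μ): a = (μ T²/4π²)^(1/3) = (398600 × 6243.9² / 4π²)^(1/3) = 7329 km.
Altitude h = a − R = 7329 − 6371 = 958 km.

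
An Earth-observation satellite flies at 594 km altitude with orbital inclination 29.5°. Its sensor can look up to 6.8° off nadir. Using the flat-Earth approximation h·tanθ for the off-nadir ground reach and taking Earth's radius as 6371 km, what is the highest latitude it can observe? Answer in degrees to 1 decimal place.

30.1°

For a prograde orbit the ground track reaches latitude ±i = ±29.5°.
Sensor half-swath on the ground ≈ 594·tan(6.8°) = 71 km = 0.64° of latitude.
Maximum observable latitude ≈ 29.5 + 0.64 = 30.1°.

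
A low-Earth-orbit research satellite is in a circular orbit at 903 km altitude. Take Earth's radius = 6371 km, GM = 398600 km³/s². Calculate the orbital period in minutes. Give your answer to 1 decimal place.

Semi-major axis a = 6371 + 903 = 7274 km. Period T = 2π√(a³/μ) = 2π√(7274³/398600) = 6174.1 s = 102.90 min.

102.9 min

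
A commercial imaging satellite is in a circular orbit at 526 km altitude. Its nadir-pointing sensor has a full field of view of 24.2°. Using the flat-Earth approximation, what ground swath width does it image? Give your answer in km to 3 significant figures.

Half-angle = 24.2°/2 = 12.1°.
Swath width ≈ 2h·tan(θ/2) = 2 × 526 × tan(12.1°) = 225.5 km.

226 km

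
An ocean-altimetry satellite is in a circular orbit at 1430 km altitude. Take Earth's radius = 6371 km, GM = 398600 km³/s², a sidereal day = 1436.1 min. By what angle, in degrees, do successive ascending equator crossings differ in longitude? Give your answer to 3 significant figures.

28.6°

Semi-major axis a = 6371 + 1430 = 7801 km. Period T = 2π√(a³/μ) = 2π√(7801³/398600) = 6857.0 s = 114.28 min.
During one orbit Earth rotates (6857.0 / 86166) × 360° = 28.65°.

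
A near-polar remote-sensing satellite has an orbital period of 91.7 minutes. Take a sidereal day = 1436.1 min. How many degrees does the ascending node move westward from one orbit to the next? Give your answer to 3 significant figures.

23.0°

T = 91.7 min = 5502.0 s.
During one orbit Earth rotates (5502.0 / 86166) × 360° = 22.99°.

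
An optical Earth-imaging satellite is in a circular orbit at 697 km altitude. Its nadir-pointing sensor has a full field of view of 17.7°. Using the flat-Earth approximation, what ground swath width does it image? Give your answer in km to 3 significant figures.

217 km

Half-angle = 17.7°/2 = 8.85°.
Swath width ≈ 2h·tan(θ/2) = 2 × 697 × tan(8.85°) = 217.0 km.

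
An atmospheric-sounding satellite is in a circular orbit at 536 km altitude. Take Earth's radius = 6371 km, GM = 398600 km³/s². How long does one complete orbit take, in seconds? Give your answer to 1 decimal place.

Semi-major axis a = 6371 + 536 = 6907 km. Period T = 2π√(a³/μ) = 2π√(6907³/398600) = 5712.8 s = 95.21 min.

5712.8 seconds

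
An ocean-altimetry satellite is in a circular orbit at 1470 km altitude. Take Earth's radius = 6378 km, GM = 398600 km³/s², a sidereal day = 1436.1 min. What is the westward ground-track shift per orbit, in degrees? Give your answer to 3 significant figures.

28.9°

Semi-major axis a = 6378 + 1470 = 7848 km. Period T = 2π√(a³/μ) = 2π√(7848³/398600) = 6919.1 s = 115.32 min.
During one orbit Earth rotates (6919.1 / 86166) × 360° = 28.91°.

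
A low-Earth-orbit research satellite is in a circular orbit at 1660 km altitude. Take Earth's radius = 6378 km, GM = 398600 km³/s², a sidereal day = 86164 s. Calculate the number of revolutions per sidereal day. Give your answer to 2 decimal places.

12.01

Semi-major axis a = 6378 + 1660 = 8038 km. Period T = 2π√(a³/μ) = 2π√(8038³/398600) = 7171.9 s = 119.53 min.
Orbits per sidereal day = 86164 / 7171.9 = 12.014.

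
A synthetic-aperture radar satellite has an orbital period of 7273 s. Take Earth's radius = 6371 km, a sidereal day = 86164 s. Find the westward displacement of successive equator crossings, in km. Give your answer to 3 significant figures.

During one orbit Earth rotates (7273.0 / 86164) × 360° = 30.39°.
At the equator that is 30.39° × (2π·6371/360) km/° = 30.39 × 111.2 = 3379 km.

3380 km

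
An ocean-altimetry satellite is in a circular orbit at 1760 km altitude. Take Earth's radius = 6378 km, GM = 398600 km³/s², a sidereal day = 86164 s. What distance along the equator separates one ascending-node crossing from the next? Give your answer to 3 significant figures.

Semi-major axis a = 6378 + 1760 = 8138 km. Period T = 2π√(a³/μ) = 2π√(8138³/398600) = 7306.1 s = 121.77 min.
During one orbit Earth rotates (7306.1 / 86164) × 360° = 30.53°.
At the equator that is 30.53° × (2π·6378/360) km/° = 30.53 × 111.3 = 3398 km.

3400 km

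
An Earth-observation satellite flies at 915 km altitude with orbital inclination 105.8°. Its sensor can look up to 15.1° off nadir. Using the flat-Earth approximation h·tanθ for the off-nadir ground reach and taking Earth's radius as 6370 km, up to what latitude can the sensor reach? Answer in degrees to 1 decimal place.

76.4°

Retrograde orbit: the ground track reaches ±(180° − i) = ±(180 − 105.8) = ±74.2°.
Sensor half-swath on the ground ≈ 915·tan(15.1°) = 247 km = 2.22° of latitude.
Maximum observable latitude ≈ 74.2 + 2.22 = 76.4°.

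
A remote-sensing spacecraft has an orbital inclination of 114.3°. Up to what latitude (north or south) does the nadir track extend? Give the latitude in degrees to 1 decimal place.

65.7°

Retrograde orbit: the ground track reaches ±(180° − i) = ±(180 − 114.3) = ±65.7°.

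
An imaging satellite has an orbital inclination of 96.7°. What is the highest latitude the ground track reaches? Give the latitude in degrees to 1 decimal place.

83.3°

Retrograde orbit: the ground track reaches ±(180° − i) = ±(180 − 96.7) = ±83.3°.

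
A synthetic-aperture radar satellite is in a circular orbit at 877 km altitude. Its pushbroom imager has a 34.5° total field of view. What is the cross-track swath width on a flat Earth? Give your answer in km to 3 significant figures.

545 km

Half-angle = 34.5°/2 = 17.25°.
Swath width ≈ 2h·tan(θ/2) = 2 × 877 × tan(17.25°) = 544.6 km.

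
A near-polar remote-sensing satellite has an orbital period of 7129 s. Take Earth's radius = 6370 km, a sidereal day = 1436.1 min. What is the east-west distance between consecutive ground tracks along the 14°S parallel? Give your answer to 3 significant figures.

Node shift per orbit = (7129.0/86166) × 360° = 29.78°.
Equatorial spacing = 29.78 × 111.2 km/° = 3311 km.
At 14° latitude, spacing = 3311 × cos(14°) = 3213 km.

3210 km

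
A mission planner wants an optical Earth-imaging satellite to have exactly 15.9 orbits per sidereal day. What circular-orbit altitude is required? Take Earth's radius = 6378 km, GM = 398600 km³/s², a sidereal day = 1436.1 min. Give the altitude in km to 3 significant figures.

290 km

Required period T = 86166 / 15.9 = 5419.2 s.
From T = 2π√(a³/μ): a = (μ T²/4π²)^(1/3) = (398600 × 5419.2² / 4π²)^(1/3) = 6668 km.
Altitude h = a − R = 6668 − 6378 = 290 km.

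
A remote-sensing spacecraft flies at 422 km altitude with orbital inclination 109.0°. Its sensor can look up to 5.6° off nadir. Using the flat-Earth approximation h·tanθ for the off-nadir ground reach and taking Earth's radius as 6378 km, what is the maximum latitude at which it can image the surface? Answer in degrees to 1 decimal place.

71.4°

Retrograde orbit: the ground track reaches ±(180° − i) = ±(180 − 109.0) = ±71.0°.
Sensor half-swath on the ground ≈ 422·tan(5.6°) = 41 km = 0.37° of latitude.
Maximum observable latitude ≈ 71.0 + 0.37 = 71.4°.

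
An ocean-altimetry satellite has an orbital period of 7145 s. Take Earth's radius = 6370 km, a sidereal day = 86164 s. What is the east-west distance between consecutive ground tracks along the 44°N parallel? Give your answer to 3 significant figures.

2390 km

Node shift per orbit = (7145.0/86164) × 360° = 29.85°.
Equatorial spacing = 29.85 × 111.2 km/° = 3319 km.
At 44° latitude, spacing = 3319 × cos(44°) = 2387 km.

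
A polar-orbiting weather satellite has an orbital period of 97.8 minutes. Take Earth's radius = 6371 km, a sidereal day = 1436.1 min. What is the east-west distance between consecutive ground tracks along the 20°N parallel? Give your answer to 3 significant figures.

T = 97.8 min = 5868.0 s.
Node shift per orbit = (5868.0/86166) × 360° = 24.52°.
Equatorial spacing = 24.52 × 111.2 km/° = 2726 km.
At 20° latitude, spacing = 2726 × cos(20°) = 2562 km.

2560 km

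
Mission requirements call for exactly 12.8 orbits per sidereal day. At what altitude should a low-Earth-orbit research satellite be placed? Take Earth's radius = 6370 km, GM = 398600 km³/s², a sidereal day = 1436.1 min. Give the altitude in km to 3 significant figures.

1340 km

Required period T = 86166 / 12.8 = 6731.7 s.
From T = 2π√(a³/μ): a = (μ T²/4π²)^(1/3) = (398600 × 6731.7² / 4π²)^(1/3) = 7706 km.
Altitude h = a − R = 7706 − 6370 = 1336 km.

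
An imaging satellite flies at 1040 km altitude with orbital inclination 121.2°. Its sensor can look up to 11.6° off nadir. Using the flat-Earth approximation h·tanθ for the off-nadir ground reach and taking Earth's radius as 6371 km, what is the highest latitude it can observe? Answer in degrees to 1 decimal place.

60.7°

Retrograde orbit: the ground track reaches ±(180° − i) = ±(180 − 121.2) = ±58.8°.
Sensor half-swath on the ground ≈ 1040·tan(11.6°) = 213 km = 1.92° of latitude.
Maximum observable latitude ≈ 58.8 + 1.92 = 60.7°.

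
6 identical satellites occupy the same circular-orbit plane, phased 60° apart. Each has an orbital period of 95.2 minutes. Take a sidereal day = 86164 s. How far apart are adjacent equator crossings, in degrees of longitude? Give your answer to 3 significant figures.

T = 95.2 min = 5712.0 s.
Single-satellite node shift = (5712.0/86164) × 360° = 23.87°.
With 6 satellites evenly phased, successive equator crossings are 23.87/6 = 3.978° apart.

3.98°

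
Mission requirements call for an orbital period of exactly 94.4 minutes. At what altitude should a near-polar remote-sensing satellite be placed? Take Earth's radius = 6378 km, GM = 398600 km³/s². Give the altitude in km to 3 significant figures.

490 km

T = 94.4 min = 5664.0 s.
From T = 2π√(a³/μ): a = (μ T²/4π²)^(1/3) = (398600 × 5664.0² / 4π²)^(1/3) = 6868 km.
Altitude h = a − R = 6868 − 6378 = 490 km.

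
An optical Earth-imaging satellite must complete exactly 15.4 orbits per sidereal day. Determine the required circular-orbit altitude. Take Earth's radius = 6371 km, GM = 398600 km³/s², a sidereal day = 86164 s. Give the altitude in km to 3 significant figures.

Required period T = 86164 / 15.4 = 5595.1 s.
From T = 2π√(a³/μ): a = (μ T²/4π²)^(1/3) = (398600 × 5595.1² / 4π²)^(1/3) = 6812 km.
Altitude h = a − R = 6812 − 6371 = 441 km.

441 km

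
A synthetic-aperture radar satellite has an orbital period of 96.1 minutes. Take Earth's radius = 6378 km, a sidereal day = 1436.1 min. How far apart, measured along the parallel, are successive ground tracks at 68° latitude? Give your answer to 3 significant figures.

T = 96.1 min = 5766.0 s.
Node shift per orbit = (5766.0/86166) × 360° = 24.09°.
Equatorial spacing = 24.09 × 111.3 km/° = 2682 km.
At 68° latitude, spacing = 2682 × cos(68°) = 1005 km.

1000 km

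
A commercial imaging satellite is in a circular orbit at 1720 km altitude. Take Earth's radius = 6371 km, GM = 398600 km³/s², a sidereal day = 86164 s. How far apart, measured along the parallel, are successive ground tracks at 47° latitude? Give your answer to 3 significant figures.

2290 km

Semi-major axis a = 6371 + 1720 = 8091 km. Period T = 2π√(a³/μ) = 2π√(8091³/398600) = 7242.9 s = 120.72 min.
Node shift per orbit = (7242.9/86164) × 360° = 30.26°.
Equatorial spacing = 30.26 × 111.2 km/° = 3365 km.
At 47° latitude, spacing = 3365 × cos(47°) = 2295 km.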